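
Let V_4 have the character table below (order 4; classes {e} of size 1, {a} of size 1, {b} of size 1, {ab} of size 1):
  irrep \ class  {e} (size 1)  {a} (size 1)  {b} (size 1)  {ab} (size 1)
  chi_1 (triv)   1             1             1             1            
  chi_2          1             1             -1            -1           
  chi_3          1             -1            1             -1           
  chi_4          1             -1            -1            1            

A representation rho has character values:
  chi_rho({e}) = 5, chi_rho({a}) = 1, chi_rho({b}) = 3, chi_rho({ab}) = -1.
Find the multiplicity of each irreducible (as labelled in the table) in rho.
Multiplicities: chi_1: 2, chi_2: 1, chi_3: 2, chi_4: 0.

Justification: Use <chi_rho, chi> = (1/|G|) sum_C |C| * chi_rho(C) * conj(chi(C)) with |G| = 4 for each irreducible chi in the table:
  <chi_rho, chi_1> = (1/4)[1*(5)*conj(1) + 1*(1)*conj(1) + 1*(3)*conj(1) + 1*(-1)*conj(1)]
      = (1/4)[(5) + (1) + (3) + (-1)] = 8/4 = 2
  <chi_rho, chi_2> = (1/4)[1*(5)*conj(1) + 1*(1)*conj(1) + 1*(3)*conj(-1) + 1*(-1)*conj(-1)]
      = (1/4)[(5) + (1) + (-3) + (1)] = 4/4 = 1
  <chi_rho, chi_3> = (1/4)[1*(5)*conj(1) + 1*(1)*conj(-1) + 1*(3)*conj(1) + 1*(-1)*conj(-1)]
      = (1/4)[(5) + (-1) + (3) + (1)] = 8/4 = 2
  <chi_rho, chi_4> = (1/4)[1*(5)*conj(1) + 1*(1)*conj(-1) + 1*(3)*conj(-1) + 1*(-1)*conj(1)]
      = (1/4)[(5) + (-1) + (-3) + (-1)] = 0/4 = 0
Dimension check: dim(rho) = sum (mult * dim) = 2*1 + 1*1 + 2*1 + 0*1 = 5 = chi_rho(e) = 5.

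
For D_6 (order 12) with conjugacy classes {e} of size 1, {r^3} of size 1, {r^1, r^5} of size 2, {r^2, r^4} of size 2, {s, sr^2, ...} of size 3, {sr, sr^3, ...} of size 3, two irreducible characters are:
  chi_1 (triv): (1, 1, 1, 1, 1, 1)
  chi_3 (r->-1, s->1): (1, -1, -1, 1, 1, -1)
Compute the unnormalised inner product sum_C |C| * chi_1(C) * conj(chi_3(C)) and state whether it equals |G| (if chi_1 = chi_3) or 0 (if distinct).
Sum = 0; so <chi_1, chi_3> = 0 (distinct irreducibles are orthogonal).

Compute term by term over conjugacy classes (|C| * chi_1(C) * conj(chi_3(C))):
  1*(1)*conj(1) + 1*(1)*conj(-1) + 2*(1)*conj(-1) + 2*(1)*conj(1) + 3*(1)*conj(1) + 3*(1)*conj(-1)
  = (1) + (-1) + (-2) + (2) + (3) + (-3)
  = 0.
Dividing by |G| = 12 gives 0/12 = 0, matching the row-orthogonality relation <chi_1, chi_3> = [chi_1 = chi_3].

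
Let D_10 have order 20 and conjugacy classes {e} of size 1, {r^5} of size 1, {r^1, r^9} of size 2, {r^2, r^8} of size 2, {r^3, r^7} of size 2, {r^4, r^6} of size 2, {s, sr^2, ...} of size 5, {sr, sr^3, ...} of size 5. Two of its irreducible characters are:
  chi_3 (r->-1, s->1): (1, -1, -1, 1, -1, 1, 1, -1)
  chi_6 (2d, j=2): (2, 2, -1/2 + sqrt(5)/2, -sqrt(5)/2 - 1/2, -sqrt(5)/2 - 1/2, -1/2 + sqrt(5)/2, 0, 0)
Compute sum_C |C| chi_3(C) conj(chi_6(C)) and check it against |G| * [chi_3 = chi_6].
Sum = 0; so <chi_3, chi_6> = 0 (distinct irreducibles are orthogonal).

Why: Compute term by term over conjugacy classes (|C| * chi_3(C) * conj(chi_6(C))):
  1*(1)*conj(2) + 1*(-1)*conj(2) + 2*(-1)*conj(-1/2 + sqrt(5)/2) + 2*(1)*conj(-sqrt(5)/2 - 1/2) + 2*(-1)*conj(-sqrt(5)/2 - 1/2) + 2*(1)*conj(-1/2 + sqrt(5)/2) + 5*(1)*conj(0) + 5*(-1)*conj(0)
  = (2) + (-2) + (1 - sqrt(5)) + (-sqrt(5) - 1) + (1 + sqrt(5)) + (-1 + sqrt(5)) + (0) + (0)
  = 0.
Dividing by |G| = 20 gives 0/20 = 0, matching the row-orthogonality relation <chi_3, chi_6> = [chi_3 = chi_6].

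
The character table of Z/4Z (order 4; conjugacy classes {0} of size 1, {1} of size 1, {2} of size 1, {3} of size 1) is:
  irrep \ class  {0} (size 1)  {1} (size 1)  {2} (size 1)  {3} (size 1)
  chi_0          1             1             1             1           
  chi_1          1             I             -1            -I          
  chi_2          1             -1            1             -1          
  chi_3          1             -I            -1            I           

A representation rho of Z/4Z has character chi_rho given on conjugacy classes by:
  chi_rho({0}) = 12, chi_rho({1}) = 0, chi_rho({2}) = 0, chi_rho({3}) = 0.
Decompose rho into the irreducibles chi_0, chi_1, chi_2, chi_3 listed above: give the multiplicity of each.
Multiplicities: chi_0: 3, chi_1: 3, chi_2: 3, chi_3: 3.

Explanation: Use <chi_rho, chi> = (1/|G|) sum_C |C| * chi_rho(C) * conj(chi(C)) with |G| = 4 for each irreducible chi in the table:
  <chi_rho, chi_0> = (1/4)[1*(12)*conj(1) + 1*(0)*conj(1) + 1*(0)*conj(1) + 1*(0)*conj(1)]
      = (1/4)[(12) + (0) + (0) + (0)] = 12/4 = 3
  <chi_rho, chi_1> = (1/4)[1*(12)*conj(1) + 1*(0)*conj(I) + 1*(0)*conj(-1) + 1*(0)*conj(-I)]
      = (1/4)[(12) + (0) + (0) + (0)] = 12/4 = 3
  <chi_rho, chi_2> = (1/4)[1*(12)*conj(1) + 1*(0)*conj(-1) + 1*(0)*conj(1) + 1*(0)*conj(-1)]
      = (1/4)[(12) + (0) + (0) + (0)] = 12/4 = 3
  <chi_rho, chi_3> = (1/4)[1*(12)*conj(1) + 1*(0)*conj(-I) + 1*(0)*conj(-1) + 1*(0)*conj(I)]
      = (1/4)[(12) + (0) + (0) + (0)] = 12/4 = 3
(Exp terms are combined using exp(i*s)*conj(exp(i*t)) = exp(i*(s-t)), and sums of them are collapsed using the identity that for every m > 1 the m distinct m-th roots of unity sum to 0, e.g. 1 + exp(2*I*pi/3) + exp(-2*I*pi/3) = 0.)
Dimension check: dim(rho) = sum (mult * dim) = 3*1 + 3*1 + 3*1 + 3*1 = 12 = chi_rho(e) = 12.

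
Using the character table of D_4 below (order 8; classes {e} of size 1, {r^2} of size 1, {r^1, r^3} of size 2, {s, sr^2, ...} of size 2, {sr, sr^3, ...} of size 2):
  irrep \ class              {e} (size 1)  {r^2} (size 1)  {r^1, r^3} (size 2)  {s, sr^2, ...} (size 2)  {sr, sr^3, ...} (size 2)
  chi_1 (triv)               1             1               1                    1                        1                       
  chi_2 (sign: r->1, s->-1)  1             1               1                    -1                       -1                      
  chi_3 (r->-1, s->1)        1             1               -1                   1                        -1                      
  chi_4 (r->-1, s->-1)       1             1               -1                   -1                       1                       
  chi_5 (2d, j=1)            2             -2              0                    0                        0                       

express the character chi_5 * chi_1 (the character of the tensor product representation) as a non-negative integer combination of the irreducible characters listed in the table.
chi_5 tensor chi_1 = chi_5 (all other irreducibles have multiplicity 0).

Why: The character of a tensor product is the pointwise product (chi_5 * chi_1)(C) = chi_5(C) * chi_1(C):
  {e}: (2)*(1), {r^2}: (-2)*(1), {r^1, r^3}: (0)*(1), {s, sr^2, ...}: (0)*(1), {sr, sr^3, ...}: (0)*(1)
so (chi_5 * chi_1) takes values
  {e} -> 2, {r^2} -> -2, {r^1, r^3} -> 0, {s, sr^2, ...} -> 0, {sr, sr^3, ...} -> 0.
Now take the inner product of this character with each irreducible chi from the table, <chi_5*chi_1, chi> = (1/8) sum_C |C| (chi_5*chi_1)(C) conj(chi(C)):
  <chi_5*chi_1, chi_1> = (1/8)[1*(2)*conj(1) + 1*(-2)*conj(1) + 2*(0)*conj(1) + 2*(0)*conj(1) + 2*(0)*conj(1)]
      = (1/8)[(2) + (-2) + (0) + (0) + (0)] = 0/8 = 0
  <chi_5*chi_1, chi_2> = (1/8)[1*(2)*conj(1) + 1*(-2)*conj(1) + 2*(0)*conj(1) + 2*(0)*conj(-1) + 2*(0)*conj(-1)]
      = (1/8)[(2) + (-2) + (0) + (0) + (0)] = 0/8 = 0
  <chi_5*chi_1, chi_3> = (1/8)[1*(2)*conj(1) + 1*(-2)*conj(1) + 2*(0)*conj(-1) + 2*(0)*conj(1) + 2*(0)*conj(-1)]
      = (1/8)[(2) + (-2) + (0) + (0) + (0)] = 0/8 = 0
  <chi_5*chi_1, chi_4> = (1/8)[1*(2)*conj(1) + 1*(-2)*conj(1) + 2*(0)*conj(-1) + 2*(0)*conj(-1) + 2*(0)*conj(1)]
      = (1/8)[(2) + (-2) + (0) + (0) + (0)] = 0/8 = 0
  <chi_5*chi_1, chi_5> = (1/8)[1*(2)*conj(2) + 1*(-2)*conj(-2) + 2*(0)*conj(0) + 2*(0)*conj(0) + 2*(0)*conj(0)]
      = (1/8)[(4) + (4) + (0) + (0) + (0)] = 8/8 = 1
Hence the multiplicities are chi_5: 1. Dimension check: dim(chi_5)*dim(chi_1) = 2*1 = 2 and sum (mult * dim) = 1*2 = 2.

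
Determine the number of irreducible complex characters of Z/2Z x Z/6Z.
12

Explanation: The number of irreducible complex representations of a finite group equals its number of conjugacy classes. Z/2Z x Z/6Z is abelian of order 12, so every element is its own conjugacy class: 12 classes, so Z/2Z x Z/6Z (order 12) has exactly 12 irreducible complex representations.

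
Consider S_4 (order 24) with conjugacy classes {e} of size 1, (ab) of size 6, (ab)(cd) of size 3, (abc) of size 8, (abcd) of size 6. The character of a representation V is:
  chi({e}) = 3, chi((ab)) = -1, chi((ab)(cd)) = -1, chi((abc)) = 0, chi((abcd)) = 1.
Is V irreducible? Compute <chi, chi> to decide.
Irreducible: <chi, chi> = 1.

<chi, chi> = (1/|G|) sum_C |C| * |chi(C)|^2 = (1/24)[1*|3|^2 + 6*|-1|^2 + 3*|-1|^2 + 8*|0|^2 + 6*|1|^2]
  = (1/24)[(9) + (6) + (3) + (0) + (6)] = 24/24 = 1.
A character is irreducible iff <chi, chi> = 1, so this representation is irreducible.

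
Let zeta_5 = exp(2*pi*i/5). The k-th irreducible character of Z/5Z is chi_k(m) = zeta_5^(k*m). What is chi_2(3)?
chi_2(3) = zeta_5^6 = exp(2*I*pi/5)

Proof sketch: chi_2(3) = zeta_5^(2*3) = zeta_5^6. Since zeta_5^5 = 1, this equals zeta_5^1 = exp(2*pi*i*1/5) = exp(2*I*pi/5).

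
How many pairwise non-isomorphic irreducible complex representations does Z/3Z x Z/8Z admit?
24

Solution. The number of irreducible complex representations of a finite group equals its number of conjugacy classes. Z/3Z x Z/8Z is abelian of order 24, so every element is its own conjugacy class: 24 classes, so Z/3Z x Z/8Z (order 24) has exactly 24 irreducible complex representations.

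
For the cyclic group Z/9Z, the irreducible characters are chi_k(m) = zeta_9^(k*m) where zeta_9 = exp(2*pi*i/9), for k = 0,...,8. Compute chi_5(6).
chi_5(6) = zeta_9^30 = exp(2*I*pi/3)

Derivation: chi_5(6) = zeta_9^(5*6) = zeta_9^30. Since zeta_9^9 = 1, this equals zeta_9^3 = exp(2*pi*i*3/9) = exp(2*I*pi/3).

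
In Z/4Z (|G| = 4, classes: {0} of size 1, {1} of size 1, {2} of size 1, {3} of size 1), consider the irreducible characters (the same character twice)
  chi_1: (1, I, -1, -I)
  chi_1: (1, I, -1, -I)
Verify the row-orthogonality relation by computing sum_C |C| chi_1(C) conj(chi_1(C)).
Sum = 4 = |G| = 4; so <chi_1, chi_1> = 1 (norm-1 confirms irreducibility).

Working: Compute term by term over conjugacy classes (|C| * chi_1(C) * conj(chi_1(C))):
  1*(1)*conj(1) + 1*(I)*conj(I) + 1*(-1)*conj(-1) + 1*(-I)*conj(-I)
  = (1) + (1) + (1) + (1)
  = 4.
(Exp terms are combined using exp(i*s)*conj(exp(i*t)) = exp(i*(s-t)), and sums of them are collapsed using the identity that for every m > 1 the m distinct m-th roots of unity sum to 0, e.g. 1 + exp(2*I*pi/3) + exp(-2*I*pi/3) = 0.)
Dividing by |G| = 4 gives 4/4 = 1, matching the row-orthogonality relation <chi_1, chi_1> = [chi_1 = chi_1].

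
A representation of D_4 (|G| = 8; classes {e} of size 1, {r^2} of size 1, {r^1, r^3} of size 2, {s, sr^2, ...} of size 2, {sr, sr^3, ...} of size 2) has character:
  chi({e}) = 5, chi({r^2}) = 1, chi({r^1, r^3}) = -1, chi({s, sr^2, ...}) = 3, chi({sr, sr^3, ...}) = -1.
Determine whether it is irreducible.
Not irreducible (reducible): <chi, chi> = 6 > 1.

Why: <chi, chi> = (1/|G|) sum_C |C| * |chi(C)|^2 = (1/8)[1*|5|^2 + 1*|1|^2 + 2*|-1|^2 + 2*|3|^2 + 2*|-1|^2]
  = (1/8)[(25) + (1) + (2) + (18) + (2)] = 48/8 = 6.
A character is irreducible iff <chi, chi> = 1, so this representation is reducible.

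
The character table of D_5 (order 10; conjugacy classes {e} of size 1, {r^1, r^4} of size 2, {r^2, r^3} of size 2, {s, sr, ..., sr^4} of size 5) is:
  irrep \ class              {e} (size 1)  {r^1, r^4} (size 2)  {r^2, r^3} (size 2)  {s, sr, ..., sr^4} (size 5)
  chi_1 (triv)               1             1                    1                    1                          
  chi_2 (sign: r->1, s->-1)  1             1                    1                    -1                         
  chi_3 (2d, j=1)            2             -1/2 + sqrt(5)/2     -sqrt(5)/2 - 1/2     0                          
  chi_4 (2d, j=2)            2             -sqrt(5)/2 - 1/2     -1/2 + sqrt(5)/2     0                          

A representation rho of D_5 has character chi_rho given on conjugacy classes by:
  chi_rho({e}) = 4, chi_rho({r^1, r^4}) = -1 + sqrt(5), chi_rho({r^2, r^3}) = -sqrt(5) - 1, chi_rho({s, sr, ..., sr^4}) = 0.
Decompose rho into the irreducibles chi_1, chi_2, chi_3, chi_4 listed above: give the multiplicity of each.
Multiplicities: chi_1: 0, chi_2: 0, chi_3: 2, chi_4: 0.

Derivation: Use <chi_rho, chi> = (1/|G|) sum_C |C| * chi_rho(C) * conj(chi(C)) with |G| = 10 for each irreducible chi in the table:
  <chi_rho, chi_1> = (1/10)[1*(4)*conj(1) + 2*(-1 + sqrt(5))*conj(1) + 2*(-sqrt(5) - 1)*conj(1) + 5*(0)*conj(1)]
      = (1/10)[(4) + (-2 + 2*sqrt(5)) + (-2*sqrt(5) - 2) + (0)] = 0/10 = 0
  <chi_rho, chi_2> = (1/10)[1*(4)*conj(1) + 2*(-1 + sqrt(5))*conj(1) + 2*(-sqrt(5) - 1)*conj(1) + 5*(0)*conj(-1)]
      = (1/10)[(4) + (-2 + 2*sqrt(5)) + (-2*sqrt(5) - 2) + (0)] = 0/10 = 0
  <chi_rho, chi_3> = (1/10)[1*(4)*conj(2) + 2*(-1 + sqrt(5))*conj(-1/2 + sqrt(5)/2) + 2*(-sqrt(5) - 1)*conj(-sqrt(5)/2 - 1/2) + 5*(0)*conj(0)]
      = (1/10)[(8) + (6 - 2*sqrt(5)) + (2*sqrt(5) + 6) + (0)] = 20/10 = 2
  <chi_rho, chi_4> = (1/10)[1*(4)*conj(2) + 2*(-1 + sqrt(5))*conj(-sqrt(5)/2 - 1/2) + 2*(-sqrt(5) - 1)*conj(-1/2 + sqrt(5)/2) + 5*(0)*conj(0)]
      = (1/10)[(8) + (-4) + (-4) + (0)] = 0/10 = 0
Dimension check: dim(rho) = sum (mult * dim) = 0*1 + 0*1 + 2*2 + 0*2 = 4 = chi_rho(e) = 4.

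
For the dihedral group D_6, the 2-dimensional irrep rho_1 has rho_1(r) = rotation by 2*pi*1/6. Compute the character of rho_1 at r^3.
chi_{rho_1}(r^3) = 2*cos(2*pi*1*3/6) = -2

Explanation: rho_1(r^3) is rotation by angle 2*pi*1*3/6, whose trace is 2*cos(2*pi*1*3/6) = -2.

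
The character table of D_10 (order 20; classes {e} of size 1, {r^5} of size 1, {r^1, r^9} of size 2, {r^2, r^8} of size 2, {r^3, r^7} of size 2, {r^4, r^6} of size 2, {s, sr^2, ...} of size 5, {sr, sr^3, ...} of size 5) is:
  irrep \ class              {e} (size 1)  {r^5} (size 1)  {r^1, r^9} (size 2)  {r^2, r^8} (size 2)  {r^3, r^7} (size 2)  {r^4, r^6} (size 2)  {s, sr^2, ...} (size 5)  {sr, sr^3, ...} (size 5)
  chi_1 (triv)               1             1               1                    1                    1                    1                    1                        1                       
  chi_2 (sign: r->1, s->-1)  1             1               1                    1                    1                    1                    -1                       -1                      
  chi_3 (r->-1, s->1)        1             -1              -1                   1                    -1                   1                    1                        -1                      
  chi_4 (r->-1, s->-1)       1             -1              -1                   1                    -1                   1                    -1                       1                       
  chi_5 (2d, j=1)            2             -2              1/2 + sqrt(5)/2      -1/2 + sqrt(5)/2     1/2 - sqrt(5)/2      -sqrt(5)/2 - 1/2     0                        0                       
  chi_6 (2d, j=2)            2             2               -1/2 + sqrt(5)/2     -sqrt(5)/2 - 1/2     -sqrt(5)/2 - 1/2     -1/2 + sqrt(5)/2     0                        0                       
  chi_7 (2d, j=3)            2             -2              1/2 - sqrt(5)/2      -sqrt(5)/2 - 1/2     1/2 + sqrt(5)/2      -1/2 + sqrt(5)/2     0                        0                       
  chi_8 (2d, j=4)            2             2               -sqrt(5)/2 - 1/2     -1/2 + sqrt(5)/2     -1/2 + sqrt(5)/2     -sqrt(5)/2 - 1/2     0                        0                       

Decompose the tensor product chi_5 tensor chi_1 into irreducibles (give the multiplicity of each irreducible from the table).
chi_5 tensor chi_1 = chi_5 (all other irreducibles have multiplicity 0).

Explanation: The character of a tensor product is the pointwise product (chi_5 * chi_1)(C) = chi_5(C) * chi_1(C):
  {e}: (2)*(1), {r^5}: (-2)*(1), {r^1, r^9}: (1/2 + sqrt(5)/2)*(1), {r^2, r^8}: (-1/2 + sqrt(5)/2)*(1), {r^3, r^7}: (1/2 - sqrt(5)/2)*(1), {r^4, r^6}: (-sqrt(5)/2 - 1/2)*(1), {s, sr^2, ...}: (0)*(1), {sr, sr^3, ...}: (0)*(1)
so (chi_5 * chi_1) takes values
  {e} -> 2, {r^5} -> -2, {r^1, r^9} -> 1/2 + sqrt(5)/2, {r^2, r^8} -> -1/2 + sqrt(5)/2, {r^3, r^7} -> 1/2 - sqrt(5)/2, {r^4, r^6} -> -sqrt(5)/2 - 1/2, {s, sr^2, ...} -> 0, {sr, sr^3, ...} -> 0.
Now take the inner product of this character with each irreducible chi from the table, <chi_5*chi_1, chi> = (1/20) sum_C |C| (chi_5*chi_1)(C) conj(chi(C)):
  <chi_5*chi_1, chi_1> = (1/20)[1*(2)*conj(1) + 1*(-2)*conj(1) + 2*(1/2 + sqrt(5)/2)*conj(1) + 2*(-1/2 + sqrt(5)/2)*conj(1) + 2*(1/2 - sqrt(5)/2)*conj(1) + 2*(-sqrt(5)/2 - 1/2)*conj(1) + 5*(0)*conj(1) + 5*(0)*conj(1)]
      = (1/20)[(2) + (-2) + (1 + sqrt(5)) + (-1 + sqrt(5)) + (1 - sqrt(5)) + (-sqrt(5) - 1) + (0) + (0)] = 0/20 = 0
  <chi_5*chi_1, chi_2> = (1/20)[1*(2)*conj(1) + 1*(-2)*conj(1) + 2*(1/2 + sqrt(5)/2)*conj(1) + 2*(-1/2 + sqrt(5)/2)*conj(1) + 2*(1/2 - sqrt(5)/2)*conj(1) + 2*(-sqrt(5)/2 - 1/2)*conj(1) + 5*(0)*conj(-1) + 5*(0)*conj(-1)]
      = (1/20)[(2) + (-2) + (1 + sqrt(5)) + (-1 + sqrt(5)) + (1 - sqrt(5)) + (-sqrt(5) - 1) + (0) + (0)] = 0/20 = 0
  <chi_5*chi_1, chi_3> = (1/20)[1*(2)*conj(1) + 1*(-2)*conj(-1) + 2*(1/2 + sqrt(5)/2)*conj(-1) + 2*(-1/2 + sqrt(5)/2)*conj(1) + 2*(1/2 - sqrt(5)/2)*conj(-1) + 2*(-sqrt(5)/2 - 1/2)*conj(1) + 5*(0)*conj(1) + 5*(0)*conj(-1)]
      = (1/20)[(2) + (2) + (-sqrt(5) - 1) + (-1 + sqrt(5)) + (-1 + sqrt(5)) + (-sqrt(5) - 1) + (0) + (0)] = 0/20 = 0
  <chi_5*chi_1, chi_4> = (1/20)[1*(2)*conj(1) + 1*(-2)*conj(-1) + 2*(1/2 + sqrt(5)/2)*conj(-1) + 2*(-1/2 + sqrt(5)/2)*conj(1) + 2*(1/2 - sqrt(5)/2)*conj(-1) + 2*(-sqrt(5)/2 - 1/2)*conj(1) + 5*(0)*conj(-1) + 5*(0)*conj(1)]
      = (1/20)[(2) + (2) + (-sqrt(5) - 1) + (-1 + sqrt(5)) + (-1 + sqrt(5)) + (-sqrt(5) - 1) + (0) + (0)] = 0/20 = 0
  <chi_5*chi_1, chi_5> = (1/20)[1*(2)*conj(2) + 1*(-2)*conj(-2) + 2*(1/2 + sqrt(5)/2)*conj(1/2 + sqrt(5)/2) + 2*(-1/2 + sqrt(5)/2)*conj(-1/2 + sqrt(5)/2) + 2*(1/2 - sqrt(5)/2)*conj(1/2 - sqrt(5)/2) + 2*(-sqrt(5)/2 - 1/2)*conj(-sqrt(5)/2 - 1/2) + 5*(0)*conj(0) + 5*(0)*conj(0)]
      = (1/20)[(4) + (4) + (sqrt(5) + 3) + (3 - sqrt(5)) + (3 - sqrt(5)) + (sqrt(5) + 3) + (0) + (0)] = 20/20 = 1
  <chi_5*chi_1, chi_6> = (1/20)[1*(2)*conj(2) + 1*(-2)*conj(2) + 2*(1/2 + sqrt(5)/2)*conj(-1/2 + sqrt(5)/2) + 2*(-1/2 + sqrt(5)/2)*conj(-sqrt(5)/2 - 1/2) + 2*(1/2 - sqrt(5)/2)*conj(-sqrt(5)/2 - 1/2) + 2*(-sqrt(5)/2 - 1/2)*conj(-1/2 + sqrt(5)/2) + 5*(0)*conj(0) + 5*(0)*conj(0)]
      = (1/20)[(4) + (-4) + (2) + (-2) + (2) + (-2) + (0) + (0)] = 0/20 = 0
  <chi_5*chi_1, chi_7> = (1/20)[1*(2)*conj(2) + 1*(-2)*conj(-2) + 2*(1/2 + sqrt(5)/2)*conj(1/2 - sqrt(5)/2) + 2*(-1/2 + sqrt(5)/2)*conj(-sqrt(5)/2 - 1/2) + 2*(1/2 - sqrt(5)/2)*conj(1/2 + sqrt(5)/2) + 2*(-sqrt(5)/2 - 1/2)*conj(-1/2 + sqrt(5)/2) + 5*(0)*conj(0) + 5*(0)*conj(0)]
      = (1/20)[(4) + (4) + (-2) + (-2) + (-2) + (-2) + (0) + (0)] = 0/20 = 0
  <chi_5*chi_1, chi_8> = (1/20)[1*(2)*conj(2) + 1*(-2)*conj(2) + 2*(1/2 + sqrt(5)/2)*conj(-sqrt(5)/2 - 1/2) + 2*(-1/2 + sqrt(5)/2)*conj(-1/2 + sqrt(5)/2) + 2*(1/2 - sqrt(5)/2)*conj(-1/2 + sqrt(5)/2) + 2*(-sqrt(5)/2 - 1/2)*conj(-sqrt(5)/2 - 1/2) + 5*(0)*conj(0) + 5*(0)*conj(0)]
      = (1/20)[(4) + (-4) + (-3 - sqrt(5)) + (3 - sqrt(5)) + (-3 + sqrt(5)) + (sqrt(5) + 3) + (0) + (0)] = 0/20 = 0
Hence the multiplicities are chi_5: 1. Dimension check: dim(chi_5)*dim(chi_1) = 2*1 = 2 and sum (mult * dim) = 1*2 = 2.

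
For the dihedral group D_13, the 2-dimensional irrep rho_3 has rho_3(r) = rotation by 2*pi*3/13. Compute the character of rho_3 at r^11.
chi_{rho_3}(r^11) = 2*cos(2*pi*3*11/13) = -2*cos(pi/13)

Reasoning: rho_3(r^11) is rotation by angle 2*pi*3*11/13, whose trace is 2*cos(2*pi*3*11/13) = -2*cos(pi/13).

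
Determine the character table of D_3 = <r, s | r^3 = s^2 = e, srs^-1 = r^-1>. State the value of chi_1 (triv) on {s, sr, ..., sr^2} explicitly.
Conjugacy classes: {e} of size 1, {r^1, r^2} of size 2, {s, sr, ..., sr^2} of size 3.
Character table:
  irrep \ class              {e} (size 1)  {r^1, r^2} (size 2)  {s, sr, ..., sr^2} (size 3)
  chi_1 (triv)               1             1                    1                          
  chi_2 (sign: r->1, s->-1)  1             1                    -1                         
  chi_3 (2d, j=1)            2             -1                   0                          

Spot check: chi_1 (triv) on {s, sr, ..., sr^2} = 1.

Proof sketch: D_3 has order 2*3 = 6 with 3 conjugacy classes, hence 3 irreducibles. Sum of squared dims 1 + 1 + 4 = 6 = |G|. Linear characters come from the abelianisation; the 2-dimensional irreps have character r^k -> 2*cos(2*pi*j*k/3), reflections -> 0.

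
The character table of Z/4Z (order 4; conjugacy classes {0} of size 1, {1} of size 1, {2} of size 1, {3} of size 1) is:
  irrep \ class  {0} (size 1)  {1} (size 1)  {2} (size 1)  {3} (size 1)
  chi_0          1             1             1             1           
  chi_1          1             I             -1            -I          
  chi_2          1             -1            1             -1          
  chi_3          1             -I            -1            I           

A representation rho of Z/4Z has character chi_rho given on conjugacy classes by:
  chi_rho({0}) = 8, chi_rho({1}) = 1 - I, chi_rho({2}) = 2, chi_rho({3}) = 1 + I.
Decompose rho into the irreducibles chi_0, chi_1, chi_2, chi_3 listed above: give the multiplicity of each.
Multiplicities: chi_0: 3, chi_1: 1, chi_2: 2, chi_3: 2.

Argument: Use <chi_rho, chi> = (1/|G|) sum_C |C| * chi_rho(C) * conj(chi(C)) with |G| = 4 for each irreducible chi in the table:
  <chi_rho, chi_0> = (1/4)[1*(8)*conj(1) + 1*(1 - I)*conj(1) + 1*(2)*conj(1) + 1*(1 + I)*conj(1)]
      = (1/4)[(8) + (1 - I) + (2) + (1 + I)] = 12/4 = 3
  <chi_rho, chi_1> = (1/4)[1*(8)*conj(1) + 1*(1 - I)*conj(I) + 1*(2)*conj(-1) + 1*(1 + I)*conj(-I)]
      = (1/4)[(8) + (-1 - I) + (-2) + (-1 + I)] = 4/4 = 1
  <chi_rho, chi_2> = (1/4)[1*(8)*conj(1) + 1*(1 - I)*conj(-1) + 1*(2)*conj(1) + 1*(1 + I)*conj(-1)]
      = (1/4)[(8) + (-1 + I) + (2) + (-1 - I)] = 8/4 = 2
  <chi_rho, chi_3> = (1/4)[1*(8)*conj(1) + 1*(1 - I)*conj(-I) + 1*(2)*conj(-1) + 1*(1 + I)*conj(I)]
      = (1/4)[(8) + (1 + I) + (-2) + (1 - I)] = 8/4 = 2
(Exp terms are combined using exp(i*s)*conj(exp(i*t)) = exp(i*(s-t)), and sums of them are collapsed using the identity that for every m > 1 the m distinct m-th roots of unity sum to 0, e.g. 1 + exp(2*I*pi/3) + exp(-2*I*pi/3) = 0.)
Dimension check: dim(rho) = sum (mult * dim) = 3*1 + 1*1 + 2*1 + 2*1 = 8 = chi_rho(e) = 8.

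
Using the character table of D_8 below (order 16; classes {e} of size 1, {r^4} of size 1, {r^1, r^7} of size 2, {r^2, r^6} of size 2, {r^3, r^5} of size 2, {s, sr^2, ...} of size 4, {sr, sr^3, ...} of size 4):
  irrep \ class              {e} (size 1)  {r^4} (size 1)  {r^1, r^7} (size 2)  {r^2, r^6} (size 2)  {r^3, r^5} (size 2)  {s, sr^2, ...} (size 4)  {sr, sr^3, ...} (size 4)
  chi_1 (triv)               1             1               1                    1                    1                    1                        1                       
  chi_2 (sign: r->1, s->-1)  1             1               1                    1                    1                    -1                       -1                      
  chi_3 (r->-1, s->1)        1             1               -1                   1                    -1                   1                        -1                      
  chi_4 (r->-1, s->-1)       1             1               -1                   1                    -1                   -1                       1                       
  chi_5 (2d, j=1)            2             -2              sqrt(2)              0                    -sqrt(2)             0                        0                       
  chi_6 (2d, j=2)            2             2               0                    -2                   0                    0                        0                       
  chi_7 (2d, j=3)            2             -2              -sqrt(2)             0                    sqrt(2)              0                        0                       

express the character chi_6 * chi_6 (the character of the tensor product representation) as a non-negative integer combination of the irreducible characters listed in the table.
chi_6 tensor chi_6 = chi_1 + chi_2 + chi_3 + chi_4 (all other irreducibles have multiplicity 0).

Solution. The character of a tensor product is the pointwise product (chi_6 * chi_6)(C) = chi_6(C) * chi_6(C):
  {e}: (2)*(2), {r^4}: (2)*(2), {r^1, r^7}: (0)*(0), {r^2, r^6}: (-2)*(-2), {r^3, r^5}: (0)*(0), {s, sr^2, ...}: (0)*(0), {sr, sr^3, ...}: (0)*(0)
so (chi_6 * chi_6) takes values
  {e} -> 4, {r^4} -> 4, {r^1, r^7} -> 0, {r^2, r^6} -> 4, {r^3, r^5} -> 0, {s, sr^2, ...} -> 0, {sr, sr^3, ...} -> 0.
Now take the inner product of this character with each irreducible chi from the table, <chi_6*chi_6, chi> = (1/16) sum_C |C| (chi_6*chi_6)(C) conj(chi(C)):
  <chi_6*chi_6, chi_1> = (1/16)[1*(4)*conj(1) + 1*(4)*conj(1) + 2*(0)*conj(1) + 2*(4)*conj(1) + 2*(0)*conj(1) + 4*(0)*conj(1) + 4*(0)*conj(1)]
      = (1/16)[(4) + (4) + (0) + (8) + (0) + (0) + (0)] = 16/16 = 1
  <chi_6*chi_6, chi_2> = (1/16)[1*(4)*conj(1) + 1*(4)*conj(1) + 2*(0)*conj(1) + 2*(4)*conj(1) + 2*(0)*conj(1) + 4*(0)*conj(-1) + 4*(0)*conj(-1)]
      = (1/16)[(4) + (4) + (0) + (8) + (0) + (0) + (0)] = 16/16 = 1
  <chi_6*chi_6, chi_3> = (1/16)[1*(4)*conj(1) + 1*(4)*conj(1) + 2*(0)*conj(-1) + 2*(4)*conj(1) + 2*(0)*conj(-1) + 4*(0)*conj(1) + 4*(0)*conj(-1)]
      = (1/16)[(4) + (4) + (0) + (8) + (0) + (0) + (0)] = 16/16 = 1
  <chi_6*chi_6, chi_4> = (1/16)[1*(4)*conj(1) + 1*(4)*conj(1) + 2*(0)*conj(-1) + 2*(4)*conj(1) + 2*(0)*conj(-1) + 4*(0)*conj(-1) + 4*(0)*conj(1)]
      = (1/16)[(4) + (4) + (0) + (8) + (0) + (0) + (0)] = 16/16 = 1
  <chi_6*chi_6, chi_5> = (1/16)[1*(4)*conj(2) + 1*(4)*conj(-2) + 2*(0)*conj(sqrt(2)) + 2*(4)*conj(0) + 2*(0)*conj(-sqrt(2)) + 4*(0)*conj(0) + 4*(0)*conj(0)]
      = (1/16)[(8) + (-8) + (0) + (0) + (0) + (0) + (0)] = 0/16 = 0
  <chi_6*chi_6, chi_6> = (1/16)[1*(4)*conj(2) + 1*(4)*conj(2) + 2*(0)*conj(0) + 2*(4)*conj(-2) + 2*(0)*conj(0) + 4*(0)*conj(0) + 4*(0)*conj(0)]
      = (1/16)[(8) + (8) + (0) + (-16) + (0) + (0) + (0)] = 0/16 = 0
  <chi_6*chi_6, chi_7> = (1/16)[1*(4)*conj(2) + 1*(4)*conj(-2) + 2*(0)*conj(-sqrt(2)) + 2*(4)*conj(0) + 2*(0)*conj(sqrt(2)) + 4*(0)*conj(0) + 4*(0)*conj(0)]
      = (1/16)[(8) + (-8) + (0) + (0) + (0) + (0) + (0)] = 0/16 = 0
Hence the multiplicities are chi_1: 1, chi_2: 1, chi_3: 1, chi_4: 1. Dimension check: dim(chi_6)*dim(chi_6) = 2*2 = 4 and sum (mult * dim) = 1*1 + 1*1 + 1*1 + 1*1 = 4.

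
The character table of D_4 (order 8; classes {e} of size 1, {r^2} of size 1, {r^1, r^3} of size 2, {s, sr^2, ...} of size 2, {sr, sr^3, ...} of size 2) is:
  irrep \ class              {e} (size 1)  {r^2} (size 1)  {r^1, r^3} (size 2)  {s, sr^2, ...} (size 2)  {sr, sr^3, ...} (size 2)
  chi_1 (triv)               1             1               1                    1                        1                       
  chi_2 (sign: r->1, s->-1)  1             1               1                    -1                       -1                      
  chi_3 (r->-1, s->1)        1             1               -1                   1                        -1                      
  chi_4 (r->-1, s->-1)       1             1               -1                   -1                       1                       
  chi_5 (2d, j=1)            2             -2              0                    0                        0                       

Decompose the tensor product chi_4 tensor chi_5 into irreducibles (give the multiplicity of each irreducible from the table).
chi_4 tensor chi_5 = chi_5 (all other irreducibles have multiplicity 0).

Explanation: The character of a tensor product is the pointwise product (chi_4 * chi_5)(C) = chi_4(C) * chi_5(C):
  {e}: (1)*(2), {r^2}: (1)*(-2), {r^1, r^3}: (-1)*(0), {s, sr^2, ...}: (-1)*(0), {sr, sr^3, ...}: (1)*(0)
so (chi_4 * chi_5) takes values
  {e} -> 2, {r^2} -> -2, {r^1, r^3} -> 0, {s, sr^2, ...} -> 0, {sr, sr^3, ...} -> 0.
Now take the inner product of this character with each irreducible chi from the table, <chi_4*chi_5, chi> = (1/8) sum_C |C| (chi_4*chi_5)(C) conj(chi(C)):
  <chi_4*chi_5, chi_1> = (1/8)[1*(2)*conj(1) + 1*(-2)*conj(1) + 2*(0)*conj(1) + 2*(0)*conj(1) + 2*(0)*conj(1)]
      = (1/8)[(2) + (-2) + (0) + (0) + (0)] = 0/8 = 0
  <chi_4*chi_5, chi_2> = (1/8)[1*(2)*conj(1) + 1*(-2)*conj(1) + 2*(0)*conj(1) + 2*(0)*conj(-1) + 2*(0)*conj(-1)]
      = (1/8)[(2) + (-2) + (0) + (0) + (0)] = 0/8 = 0
  <chi_4*chi_5, chi_3> = (1/8)[1*(2)*conj(1) + 1*(-2)*conj(1) + 2*(0)*conj(-1) + 2*(0)*conj(1) + 2*(0)*conj(-1)]
      = (1/8)[(2) + (-2) + (0) + (0) + (0)] = 0/8 = 0
  <chi_4*chi_5, chi_4> = (1/8)[1*(2)*conj(1) + 1*(-2)*conj(1) + 2*(0)*conj(-1) + 2*(0)*conj(-1) + 2*(0)*conj(1)]
      = (1/8)[(2) + (-2) + (0) + (0) + (0)] = 0/8 = 0
  <chi_4*chi_5, chi_5> = (1/8)[1*(2)*conj(2) + 1*(-2)*conj(-2) + 2*(0)*conj(0) + 2*(0)*conj(0) + 2*(0)*conj(0)]
      = (1/8)[(4) + (4) + (0) + (0) + (0)] = 8/8 = 1
Hence the multiplicities are chi_5: 1. Dimension check: dim(chi_4)*dim(chi_5) = 1*2 = 2 and sum (mult * dim) = 1*2 = 2.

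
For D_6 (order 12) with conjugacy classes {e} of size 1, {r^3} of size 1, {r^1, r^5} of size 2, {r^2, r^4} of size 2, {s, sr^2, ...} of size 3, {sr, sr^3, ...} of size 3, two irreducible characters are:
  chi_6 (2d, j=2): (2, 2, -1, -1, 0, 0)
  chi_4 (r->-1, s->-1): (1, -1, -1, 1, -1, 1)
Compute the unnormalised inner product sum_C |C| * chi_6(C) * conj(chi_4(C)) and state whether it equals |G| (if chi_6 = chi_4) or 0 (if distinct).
Sum = 0; so <chi_6, chi_4> = 0 (distinct irreducibles are orthogonal).

Argument: Compute term by term over conjugacy classes (|C| * chi_6(C) * conj(chi_4(C))):
  1*(2)*conj(1) + 1*(2)*conj(-1) + 2*(-1)*conj(-1) + 2*(-1)*conj(1) + 3*(0)*conj(-1) + 3*(0)*conj(1)
  = (2) + (-2) + (2) + (-2) + (0) + (0)
  = 0.
Dividing by |G| = 12 gives 0/12 = 0, matching the row-orthogonality relation <chi_6, chi_4> = [chi_6 = chi_4].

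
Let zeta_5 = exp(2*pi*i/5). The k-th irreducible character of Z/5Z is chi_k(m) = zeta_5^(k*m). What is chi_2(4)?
chi_2(4) = zeta_5^8 = exp(-4*I*pi/5)

Explanation: chi_2(4) = zeta_5^(2*4) = zeta_5^8. Since zeta_5^5 = 1, this equals zeta_5^3 = exp(2*pi*i*3/5) = exp(-4*I*pi/5).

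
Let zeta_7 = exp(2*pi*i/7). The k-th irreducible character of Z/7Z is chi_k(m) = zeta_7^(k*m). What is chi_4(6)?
chi_4(6) = zeta_7^24 = exp(6*I*pi/7)

Derivation: chi_4(6) = zeta_7^(4*6) = zeta_7^24. Since zeta_7^7 = 1, this equals zeta_7^3 = exp(2*pi*i*3/7) = exp(6*I*pi/7).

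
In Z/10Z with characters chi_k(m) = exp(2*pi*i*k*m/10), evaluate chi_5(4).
chi_5(4) = zeta_10^20 = 1

Argument: chi_5(4) = zeta_10^(5*4) = zeta_10^20. Since zeta_10^10 = 1, this equals zeta_10^0 = exp(2*pi*i*0/10) = 1.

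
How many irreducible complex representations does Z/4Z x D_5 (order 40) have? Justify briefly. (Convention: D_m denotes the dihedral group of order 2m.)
16

Explanation: The number of irreducible complex representations of a finite group equals its number of conjugacy classes. For a direct product, #classes(G x H) = #classes(G) * #classes(H). Z/4Z has 4 classes (abelian), D_5 has 4 classes, so 4 * 4 = 16, so Z/4Z x D_5 (order 40) has exactly 16 irreducible complex representations.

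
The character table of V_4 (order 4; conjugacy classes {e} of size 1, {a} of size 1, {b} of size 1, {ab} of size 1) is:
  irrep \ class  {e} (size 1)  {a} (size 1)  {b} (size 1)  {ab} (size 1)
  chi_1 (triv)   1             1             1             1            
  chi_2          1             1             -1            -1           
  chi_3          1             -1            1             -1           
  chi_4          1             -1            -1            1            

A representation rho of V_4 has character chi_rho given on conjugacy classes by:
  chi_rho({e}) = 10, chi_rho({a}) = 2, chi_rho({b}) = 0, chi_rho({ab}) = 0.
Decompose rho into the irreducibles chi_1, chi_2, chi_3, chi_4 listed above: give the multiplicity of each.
Multiplicities: chi_1: 3, chi_2: 3, chi_3: 2, chi_4: 2.

Details: Use <chi_rho, chi> = (1/|G|) sum_C |C| * chi_rho(C) * conj(chi(C)) with |G| = 4 for each irreducible chi in the table:
  <chi_rho, chi_1> = (1/4)[1*(10)*conj(1) + 1*(2)*conj(1) + 1*(0)*conj(1) + 1*(0)*conj(1)]
      = (1/4)[(10) + (2) + (0) + (0)] = 12/4 = 3
  <chi_rho, chi_2> = (1/4)[1*(10)*conj(1) + 1*(2)*conj(1) + 1*(0)*conj(-1) + 1*(0)*conj(-1)]
      = (1/4)[(10) + (2) + (0) + (0)] = 12/4 = 3
  <chi_rho, chi_3> = (1/4)[1*(10)*conj(1) + 1*(2)*conj(-1) + 1*(0)*conj(1) + 1*(0)*conj(-1)]
      = (1/4)[(10) + (-2) + (0) + (0)] = 8/4 = 2
  <chi_rho, chi_4> = (1/4)[1*(10)*conj(1) + 1*(2)*conj(-1) + 1*(0)*conj(-1) + 1*(0)*conj(1)]
      = (1/4)[(10) + (-2) + (0) + (0)] = 8/4 = 2
Dimension check: dim(rho) = sum (mult * dim) = 3*1 + 3*1 + 2*1 + 2*1 = 10 = chi_rho(e) = 10.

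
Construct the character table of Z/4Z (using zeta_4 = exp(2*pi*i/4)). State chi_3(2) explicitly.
Character table of Z/4Z (irreps indexed chi_0,...,chi_3 with chi_k(m) = zeta_4^(k*m), zeta_4 = exp(2*pi*i/4)):
  irrep \ class  {0} (size 1)  {1} (size 1)  {2} (size 1)  {3} (size 1)
  chi_0          1             1             1             1           
  chi_1          1             I             -1            -I          
  chi_2          1             -1            1             -1          
  chi_3          1             -I            -1            I           

Spot check: chi_3(2) = zeta_4^(3*2) = zeta_4^6 = -1.

Working: Z/4Z is abelian, so all 4 irreducible complex representations are 1-dimensional. They are given by chi_k(m) = zeta_4^(k*m) for k = 0,...,3. Row orthogonality: sum_m chi_k(m) conj(chi_l(m)) = 4 * [k = l].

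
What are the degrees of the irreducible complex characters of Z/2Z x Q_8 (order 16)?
Dimensions: 1, 1, 1, 1, 1, 1, 1, 1, 2, 2

Reasoning: There are 10 irreducibles (= number of conjugacy classes). Their dimensions d_i satisfy sum d_i^2 = |G| = 16: 1 + 1 + 1 + 1 + 1 + 1 + 1 + 1 + 4 + 4 = 16. (For the product with Z/2Z: each of the 2 1-dim characters of Z/2Z tensors with each irrep of Q_8, giving 2 copies of each Q_8-dimension.)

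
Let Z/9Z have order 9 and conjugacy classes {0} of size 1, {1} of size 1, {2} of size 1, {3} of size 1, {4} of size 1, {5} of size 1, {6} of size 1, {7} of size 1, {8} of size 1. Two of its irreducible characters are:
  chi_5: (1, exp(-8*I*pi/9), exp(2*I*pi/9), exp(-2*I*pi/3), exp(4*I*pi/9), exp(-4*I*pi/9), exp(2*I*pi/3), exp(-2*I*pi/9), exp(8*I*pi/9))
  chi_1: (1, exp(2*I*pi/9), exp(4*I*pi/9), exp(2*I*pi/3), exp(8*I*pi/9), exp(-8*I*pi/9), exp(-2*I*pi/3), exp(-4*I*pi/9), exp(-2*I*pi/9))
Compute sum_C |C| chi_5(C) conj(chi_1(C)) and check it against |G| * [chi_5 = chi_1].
Sum = 0; so <chi_5, chi_1> = 0 (distinct irreducibles are orthogonal).

Solution. Compute term by term over conjugacy classes (|C| * chi_5(C) * conj(chi_1(C))):
  1*(1)*conj(1) + 1*(exp(-8*I*pi/9))*conj(exp(2*I*pi/9)) + 1*(exp(2*I*pi/9))*conj(exp(4*I*pi/9)) + 1*(exp(-2*I*pi/3))*conj(exp(2*I*pi/3)) + 1*(exp(4*I*pi/9))*conj(exp(8*I*pi/9)) + 1*(exp(-4*I*pi/9))*conj(exp(-8*I*pi/9)) + 1*(exp(2*I*pi/3))*conj(exp(-2*I*pi/3)) + 1*(exp(-2*I*pi/9))*conj(exp(-4*I*pi/9)) + 1*(exp(8*I*pi/9))*conj(exp(-2*I*pi/9))
  = (1) + (exp(8*I*pi/9)) + (exp(-2*I*pi/9)) + (exp(2*I*pi/3)) + (exp(-4*I*pi/9)) + (exp(4*I*pi/9)) + (exp(-2*I*pi/3)) + (exp(2*I*pi/9)) + (exp(-8*I*pi/9))
  = 0.
(Exp terms are combined using exp(i*s)*conj(exp(i*t)) = exp(i*(s-t)), and sums of them are collapsed using the identity that for every m > 1 the m distinct m-th roots of unity sum to 0, e.g. 1 + exp(2*I*pi/3) + exp(-2*I*pi/3) = 0.)
Dividing by |G| = 9 gives 0/9 = 0, matching the row-orthogonality relation <chi_5, chi_1> = [chi_5 = chi_1].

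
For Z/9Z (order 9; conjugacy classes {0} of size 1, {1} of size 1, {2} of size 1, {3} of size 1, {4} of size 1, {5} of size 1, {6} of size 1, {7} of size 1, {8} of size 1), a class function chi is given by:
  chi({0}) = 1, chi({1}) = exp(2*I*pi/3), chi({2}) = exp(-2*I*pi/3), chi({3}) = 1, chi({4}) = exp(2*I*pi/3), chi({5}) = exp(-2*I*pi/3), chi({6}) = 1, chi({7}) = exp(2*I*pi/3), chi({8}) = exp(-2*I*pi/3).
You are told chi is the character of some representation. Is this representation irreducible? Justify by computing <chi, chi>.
Irreducible: <chi, chi> = 1.

Why: <chi, chi> = (1/|G|) sum_C |C| * |chi(C)|^2 = (1/9)[1*|1|^2 + 1*|exp(2*I*pi/3)|^2 + 1*|exp(-2*I*pi/3)|^2 + 1*|1|^2 + 1*|exp(2*I*pi/3)|^2 + 1*|exp(-2*I*pi/3)|^2 + 1*|1|^2 + 1*|exp(2*I*pi/3)|^2 + 1*|exp(-2*I*pi/3)|^2]
  = (1/9)[(1) + (1) + (1) + (1) + (1) + (1) + (1) + (1) + (1)] = 9/9 = 1.
(Exp terms are combined using exp(i*s)*conj(exp(i*t)) = exp(i*(s-t)), and sums of them are collapsed using the identity that for every m > 1 the m distinct m-th roots of unity sum to 0, e.g. 1 + exp(2*I*pi/3) + exp(-2*I*pi/3) = 0.)
A character is irreducible iff <chi, chi> = 1, so this representation is irreducible.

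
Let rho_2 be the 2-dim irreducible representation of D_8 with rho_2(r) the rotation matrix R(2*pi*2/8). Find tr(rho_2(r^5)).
chi_{rho_2}(r^5) = 2*cos(2*pi*2*5/8) = 0

Why: rho_2(r^5) is rotation by angle 2*pi*2*5/8, whose trace is 2*cos(2*pi*2*5/8) = 0.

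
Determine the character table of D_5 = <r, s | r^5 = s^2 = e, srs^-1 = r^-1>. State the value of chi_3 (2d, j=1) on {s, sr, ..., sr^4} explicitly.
Conjugacy classes: {e} of size 1, {r^1, r^4} of size 2, {r^2, r^3} of size 2, {s, sr, ..., sr^4} of size 5.
Character table:
  irrep \ class              {e} (size 1)  {r^1, r^4} (size 2)  {r^2, r^3} (size 2)  {s, sr, ..., sr^4} (size 5)
  chi_1 (triv)               1             1                    1                    1                          
  chi_2 (sign: r->1, s->-1)  1             1                    1                    -1                         
  chi_3 (2d, j=1)            2             -1/2 + sqrt(5)/2     -sqrt(5)/2 - 1/2     0                          
  chi_4 (2d, j=2)            2             -sqrt(5)/2 - 1/2     -1/2 + sqrt(5)/2     0                          

Spot check: chi_3 (2d, j=1) on {s, sr, ..., sr^4} = 0.

D_5 has order 2*5 = 10 with 4 conjugacy classes, hence 4 irreducibles. Sum of squared dims 1 + 1 + 4 + 4 = 10 = |G|. Linear characters come from the abelianisation; the 2-dimensional irreps have character r^k -> 2*cos(2*pi*j*k/5), reflections -> 0.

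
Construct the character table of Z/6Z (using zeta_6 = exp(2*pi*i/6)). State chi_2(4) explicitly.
Character table of Z/6Z (irreps indexed chi_0,...,chi_5 with chi_k(m) = zeta_6^(k*m), zeta_6 = exp(2*pi*i/6)):
  irrep \ class  {0} (size 1)  {1} (size 1)    {2} (size 1)    {3} (size 1)  {4} (size 1)    {5} (size 1)  
  chi_0          1             1               1               1             1               1             
  chi_1          1             exp(I*pi/3)     exp(2*I*pi/3)   -1            exp(-2*I*pi/3)  exp(-I*pi/3)  
  chi_2          1             exp(2*I*pi/3)   exp(-2*I*pi/3)  1             exp(2*I*pi/3)   exp(-2*I*pi/3)
  chi_3          1             -1              1               -1            1               -1            
  chi_4          1             exp(-2*I*pi/3)  exp(2*I*pi/3)   1             exp(-2*I*pi/3)  exp(2*I*pi/3) 
  chi_5          1             exp(-I*pi/3)    exp(-2*I*pi/3)  -1            exp(2*I*pi/3)   exp(I*pi/3)   

Spot check: chi_2(4) = zeta_6^(2*4) = zeta_6^8 = exp(2*I*pi/3).

Argument: Z/6Z is abelian, so all 6 irreducible complex representations are 1-dimensional. They are given by chi_k(m) = zeta_6^(k*m) for k = 0,...,5. Row orthogonality: sum_m chi_k(m) conj(chi_l(m)) = 6 * [k = l].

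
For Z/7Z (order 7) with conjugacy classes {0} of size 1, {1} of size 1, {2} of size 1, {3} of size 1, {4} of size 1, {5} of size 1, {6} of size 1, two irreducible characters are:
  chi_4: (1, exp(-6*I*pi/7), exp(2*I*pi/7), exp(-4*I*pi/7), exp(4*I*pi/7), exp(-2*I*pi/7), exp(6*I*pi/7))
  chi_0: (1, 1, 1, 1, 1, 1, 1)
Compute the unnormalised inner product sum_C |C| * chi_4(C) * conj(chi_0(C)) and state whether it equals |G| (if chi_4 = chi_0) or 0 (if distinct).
Sum = 0; so <chi_4, chi_0> = 0 (distinct irreducibles are orthogonal).

Explanation: Compute term by term over conjugacy classes (|C| * chi_4(C) * conj(chi_0(C))):
  1*(1)*conj(1) + 1*(exp(-6*I*pi/7))*conj(1) + 1*(exp(2*I*pi/7))*conj(1) + 1*(exp(-4*I*pi/7))*conj(1) + 1*(exp(4*I*pi/7))*conj(1) + 1*(exp(-2*I*pi/7))*conj(1) + 1*(exp(6*I*pi/7))*conj(1)
  = (1) + (exp(-6*I*pi/7)) + (exp(2*I*pi/7)) + (exp(-4*I*pi/7)) + (exp(4*I*pi/7)) + (exp(-2*I*pi/7)) + (exp(6*I*pi/7))
  = 0.
(Exp terms are combined using exp(i*s)*conj(exp(i*t)) = exp(i*(s-t)), and sums of them are collapsed using the identity that for every m > 1 the m distinct m-th roots of unity sum to 0, e.g. 1 + exp(2*I*pi/3) + exp(-2*I*pi/3) = 0.)
Dividing by |G| = 7 gives 0/7 = 0, matching the row-orthogonality relation <chi_4, chi_0> = [chi_4 = chi_0].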